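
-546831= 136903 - 683734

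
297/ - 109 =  - 297/109 = -2.72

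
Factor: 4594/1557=2^1 * 3^( - 2)*173^( - 1)*2297^1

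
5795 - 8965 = - 3170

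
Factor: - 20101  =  - 20101^1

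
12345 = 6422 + 5923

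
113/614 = 113/614=0.18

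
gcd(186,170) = 2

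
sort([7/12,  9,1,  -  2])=[  -  2,  7/12,1,9 ] 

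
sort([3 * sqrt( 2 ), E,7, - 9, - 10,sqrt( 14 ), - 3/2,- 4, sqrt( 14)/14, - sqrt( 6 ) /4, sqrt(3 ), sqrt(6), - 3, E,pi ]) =[ - 10, - 9, - 4, - 3, - 3/2, - sqrt( 6 ) /4,sqrt( 14)/14,sqrt( 3), sqrt( 6), E, E, pi, sqrt (14), 3 *sqrt(2 ), 7] 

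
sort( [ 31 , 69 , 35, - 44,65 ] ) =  [ - 44,31, 35, 65, 69]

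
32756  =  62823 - 30067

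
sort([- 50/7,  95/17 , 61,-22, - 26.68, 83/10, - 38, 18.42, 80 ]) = [ - 38,-26.68,  -  22,-50/7, 95/17,83/10,18.42,61,80 ]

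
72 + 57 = 129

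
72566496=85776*846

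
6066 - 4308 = 1758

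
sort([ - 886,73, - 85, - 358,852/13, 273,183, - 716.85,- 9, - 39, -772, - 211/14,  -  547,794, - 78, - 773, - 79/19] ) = [ - 886, - 773, - 772, -716.85, - 547, - 358, - 85, -78, - 39, - 211/14, - 9, - 79/19, 852/13, 73 , 183,273, 794 ]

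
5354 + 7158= 12512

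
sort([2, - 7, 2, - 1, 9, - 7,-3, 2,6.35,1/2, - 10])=[ - 10,- 7, - 7, - 3, - 1 , 1/2,2,  2,  2, 6.35,9 ] 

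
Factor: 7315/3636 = 2^(-2)  *  3^( - 2) * 5^1*7^1 * 11^1*19^1 * 101^( - 1) 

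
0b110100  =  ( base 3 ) 1221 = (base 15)37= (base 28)1O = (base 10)52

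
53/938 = 53/938 = 0.06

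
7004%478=312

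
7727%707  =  657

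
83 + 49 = 132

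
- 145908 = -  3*48636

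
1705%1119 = 586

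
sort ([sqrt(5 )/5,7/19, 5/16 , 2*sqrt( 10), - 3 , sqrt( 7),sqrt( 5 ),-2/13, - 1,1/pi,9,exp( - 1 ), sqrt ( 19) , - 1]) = [-3, - 1, - 1, - 2/13 , 5/16,  1/pi,exp( - 1 ),  7/19, sqrt ( 5)/5,sqrt( 5 ),  sqrt(7),sqrt( 19), 2*sqrt( 10),9 ] 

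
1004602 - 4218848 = -3214246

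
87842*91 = 7993622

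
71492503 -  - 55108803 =126601306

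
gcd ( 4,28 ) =4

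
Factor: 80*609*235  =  11449200=2^4*3^1 * 5^2*7^1*29^1 * 47^1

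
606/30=101/5 = 20.20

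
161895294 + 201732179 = 363627473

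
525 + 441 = 966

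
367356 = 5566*66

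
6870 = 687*10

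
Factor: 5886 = 2^1* 3^3*109^1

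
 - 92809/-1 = 92809/1 = 92809.00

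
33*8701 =287133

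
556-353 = 203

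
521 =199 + 322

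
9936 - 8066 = 1870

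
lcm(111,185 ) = 555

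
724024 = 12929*56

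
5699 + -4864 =835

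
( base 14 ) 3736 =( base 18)1be4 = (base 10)9652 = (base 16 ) 25B4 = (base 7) 40066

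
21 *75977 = 1595517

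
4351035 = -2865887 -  - 7216922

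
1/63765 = 1/63765 =0.00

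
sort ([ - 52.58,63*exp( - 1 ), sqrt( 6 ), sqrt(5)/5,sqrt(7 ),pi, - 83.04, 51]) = [  -  83.04, - 52.58, sqrt( 5 ) /5, sqrt( 6), sqrt( 7 ),pi, 63* exp( - 1),51] 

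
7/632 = 7/632 = 0.01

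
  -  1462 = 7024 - 8486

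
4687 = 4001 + 686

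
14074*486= 6839964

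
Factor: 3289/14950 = 2^( - 1)*5^ ( - 2)*11^1 = 11/50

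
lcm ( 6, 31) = 186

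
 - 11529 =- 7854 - 3675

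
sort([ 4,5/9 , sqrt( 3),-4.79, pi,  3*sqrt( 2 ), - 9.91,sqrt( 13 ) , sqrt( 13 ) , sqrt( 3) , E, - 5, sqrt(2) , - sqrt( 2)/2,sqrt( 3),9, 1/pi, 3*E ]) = [ - 9.91, - 5, - 4.79, - sqrt (2) /2,1/pi, 5/9,  sqrt( 2 ),sqrt( 3),sqrt(3),  sqrt(3),E, pi, sqrt ( 13),sqrt( 13),4,3*sqrt( 2), 3*E , 9]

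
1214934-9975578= - 8760644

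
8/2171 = 8/2171  =  0.00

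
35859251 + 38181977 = 74041228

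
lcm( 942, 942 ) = 942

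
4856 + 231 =5087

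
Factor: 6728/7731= 2^3*3^( - 2)*29^2*859^(-1 ) 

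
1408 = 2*704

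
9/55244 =9/55244 = 0.00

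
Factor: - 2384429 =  - 61^1*39089^1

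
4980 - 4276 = 704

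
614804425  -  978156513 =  - 363352088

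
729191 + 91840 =821031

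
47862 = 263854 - 215992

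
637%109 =92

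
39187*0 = 0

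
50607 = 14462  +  36145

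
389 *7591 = 2952899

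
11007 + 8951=19958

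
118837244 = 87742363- - 31094881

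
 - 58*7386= - 428388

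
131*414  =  54234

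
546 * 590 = 322140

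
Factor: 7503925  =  5^2*11^1*13^1*2099^1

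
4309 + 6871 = 11180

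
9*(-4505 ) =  -40545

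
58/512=29/256 = 0.11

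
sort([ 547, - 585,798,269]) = [  -  585,  269, 547 , 798] 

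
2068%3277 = 2068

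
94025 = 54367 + 39658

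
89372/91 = 89372/91 = 982.11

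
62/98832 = 31/49416 = 0.00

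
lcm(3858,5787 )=11574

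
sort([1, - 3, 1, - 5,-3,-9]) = [-9, - 5,-3, - 3, 1, 1]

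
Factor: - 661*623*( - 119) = 7^2*17^1*89^1*661^1 = 49004557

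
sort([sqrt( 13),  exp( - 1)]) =[ exp ( - 1 ), sqrt(13 )]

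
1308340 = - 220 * ( -5947)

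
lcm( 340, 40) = 680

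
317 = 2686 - 2369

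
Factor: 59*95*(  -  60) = -336300  =  - 2^2*3^1*5^2 * 19^1*59^1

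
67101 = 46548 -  - 20553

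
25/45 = 5/9 = 0.56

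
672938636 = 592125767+80812869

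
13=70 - 57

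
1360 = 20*68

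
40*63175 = 2527000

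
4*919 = 3676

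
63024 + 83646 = 146670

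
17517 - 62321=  - 44804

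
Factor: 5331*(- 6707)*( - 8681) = 3^1*19^1*353^1*1777^1*8681^1 = 310389302577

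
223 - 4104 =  - 3881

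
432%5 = 2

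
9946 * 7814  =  77718044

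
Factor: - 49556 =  - 2^2 * 13^1*953^1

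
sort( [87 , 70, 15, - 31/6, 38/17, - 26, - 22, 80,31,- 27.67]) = [  -  27.67, - 26, - 22, - 31/6, 38/17, 15,31, 70, 80,87]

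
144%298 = 144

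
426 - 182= 244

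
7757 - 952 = 6805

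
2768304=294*9416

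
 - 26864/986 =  - 13432/493 = - 27.25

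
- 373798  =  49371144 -49744942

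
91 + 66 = 157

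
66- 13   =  53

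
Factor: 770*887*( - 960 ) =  - 655670400  =  - 2^7*3^1*5^2  *  7^1*11^1 * 887^1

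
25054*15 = 375810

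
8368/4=2092 = 2092.00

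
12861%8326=4535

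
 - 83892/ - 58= 1446 + 12/29 = 1446.41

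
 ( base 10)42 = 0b101010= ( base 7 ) 60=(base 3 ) 1120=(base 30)1C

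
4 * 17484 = 69936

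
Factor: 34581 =3^1*11527^1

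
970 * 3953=3834410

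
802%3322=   802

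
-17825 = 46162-63987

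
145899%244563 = 145899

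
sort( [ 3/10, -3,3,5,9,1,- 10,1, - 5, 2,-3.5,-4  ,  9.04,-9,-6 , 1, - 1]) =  [-10, - 9, - 6, - 5,-4, - 3.5, - 3, - 1, 3/10,1, 1,1,2,3,5 , 9,  9.04]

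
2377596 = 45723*52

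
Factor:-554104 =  - 2^3 * 69263^1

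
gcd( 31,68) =1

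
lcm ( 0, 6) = 0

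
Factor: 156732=2^2*3^1*37^1*353^1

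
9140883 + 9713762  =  18854645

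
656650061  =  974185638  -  317535577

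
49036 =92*533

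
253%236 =17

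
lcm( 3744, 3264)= 127296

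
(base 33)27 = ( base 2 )1001001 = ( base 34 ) 25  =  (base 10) 73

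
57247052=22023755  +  35223297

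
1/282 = 1/282 =0.00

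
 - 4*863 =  - 3452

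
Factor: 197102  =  2^1*139^1*709^1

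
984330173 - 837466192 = 146863981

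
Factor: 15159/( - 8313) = -17^( - 1) * 31^1 = - 31/17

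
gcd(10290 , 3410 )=10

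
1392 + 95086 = 96478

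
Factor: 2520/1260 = 2^1 = 2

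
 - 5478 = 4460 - 9938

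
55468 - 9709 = 45759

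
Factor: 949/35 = 5^(- 1)*7^(  -  1)* 13^1*73^1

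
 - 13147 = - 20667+7520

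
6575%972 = 743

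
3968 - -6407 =10375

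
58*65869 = 3820402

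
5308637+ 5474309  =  10782946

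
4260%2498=1762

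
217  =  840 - 623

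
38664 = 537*72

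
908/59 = 15 + 23/59 = 15.39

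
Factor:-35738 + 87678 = 2^2*5^1 *7^2*53^1 = 51940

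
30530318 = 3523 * 8666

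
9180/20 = 459 = 459.00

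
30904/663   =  46 +406/663 = 46.61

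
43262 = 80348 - 37086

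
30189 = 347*87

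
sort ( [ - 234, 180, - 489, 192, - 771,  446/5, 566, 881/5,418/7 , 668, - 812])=[- 812, - 771, - 489,  -  234,  418/7, 446/5, 881/5 , 180, 192, 566, 668] 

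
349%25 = 24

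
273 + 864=1137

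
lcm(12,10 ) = 60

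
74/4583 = 74/4583 = 0.02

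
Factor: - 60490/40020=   -  2^( - 1) * 3^( - 1 )*29^( - 1 )*263^1 = - 263/174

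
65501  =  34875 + 30626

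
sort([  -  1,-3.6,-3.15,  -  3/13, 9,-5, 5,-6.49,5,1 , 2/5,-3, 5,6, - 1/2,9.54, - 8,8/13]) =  [ - 8, - 6.49,-5, - 3.6,-3.15, - 3, - 1, - 1/2,-3/13,2/5,8/13,1,5,5,5,6,9,9.54 ] 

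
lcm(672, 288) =2016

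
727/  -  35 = - 727/35= - 20.77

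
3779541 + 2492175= 6271716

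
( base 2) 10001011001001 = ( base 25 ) e65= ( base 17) 1dde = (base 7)34651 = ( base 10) 8905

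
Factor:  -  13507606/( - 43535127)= 2^1*3^( - 1)*7^1* 179^( - 1 )*81071^( - 1)*964829^1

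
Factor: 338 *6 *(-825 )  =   - 1673100 = - 2^2 *3^2*5^2 * 11^1 * 13^2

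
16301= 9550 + 6751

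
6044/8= 1511/2 = 755.50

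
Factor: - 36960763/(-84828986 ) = 2^(  -  1)*7^1*11^( - 2)*167^( - 1)*2099^(  -  1 )*5280109^1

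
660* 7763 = 5123580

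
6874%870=784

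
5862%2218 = 1426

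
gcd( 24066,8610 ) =42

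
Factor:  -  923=-13^1*71^1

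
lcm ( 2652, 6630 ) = 13260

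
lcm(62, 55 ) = 3410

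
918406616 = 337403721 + 581002895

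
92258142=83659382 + 8598760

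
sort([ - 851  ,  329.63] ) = [- 851,  329.63 ]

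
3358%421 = 411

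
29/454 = 29/454 = 0.06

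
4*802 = 3208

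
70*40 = 2800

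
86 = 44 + 42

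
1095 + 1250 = 2345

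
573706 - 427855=145851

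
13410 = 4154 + 9256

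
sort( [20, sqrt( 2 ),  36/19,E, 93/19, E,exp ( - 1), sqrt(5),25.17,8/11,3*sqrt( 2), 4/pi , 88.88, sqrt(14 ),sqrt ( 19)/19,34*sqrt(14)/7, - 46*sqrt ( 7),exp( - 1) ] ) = [ - 46*sqrt(7),sqrt(19)/19, exp ( - 1), exp ( - 1 ), 8/11, 4/pi, sqrt( 2 ) , 36/19 , sqrt(5), E, E,sqrt(14), 3*sqrt( 2 ),93/19 , 34*sqrt(14 ) /7, 20, 25.17, 88.88 ] 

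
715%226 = 37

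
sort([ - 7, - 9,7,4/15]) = [ - 9, - 7,4/15, 7 ] 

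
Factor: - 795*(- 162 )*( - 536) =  - 69031440 =- 2^4*3^5*5^1*53^1*67^1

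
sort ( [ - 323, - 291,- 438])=[ - 438 , - 323, - 291] 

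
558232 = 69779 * 8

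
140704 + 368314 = 509018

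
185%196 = 185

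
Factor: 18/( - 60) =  - 3/10 = - 2^( - 1) *3^1*5^( - 1)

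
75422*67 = 5053274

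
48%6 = 0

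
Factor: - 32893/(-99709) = 7^1 *37^1*127^1* 99709^( - 1) 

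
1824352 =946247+878105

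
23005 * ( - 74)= - 1702370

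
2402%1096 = 210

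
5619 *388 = 2180172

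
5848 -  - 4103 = 9951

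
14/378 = 1/27=0.04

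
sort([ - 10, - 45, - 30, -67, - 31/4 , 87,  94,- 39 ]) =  [ - 67,-45, - 39, - 30,  -  10, - 31/4 , 87, 94]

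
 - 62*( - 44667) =2769354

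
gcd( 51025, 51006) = 1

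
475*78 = 37050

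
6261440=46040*136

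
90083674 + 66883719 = 156967393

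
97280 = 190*512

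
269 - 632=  - 363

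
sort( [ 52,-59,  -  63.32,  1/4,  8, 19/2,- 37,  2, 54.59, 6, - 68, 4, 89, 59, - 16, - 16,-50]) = [ - 68  ,-63.32, - 59, - 50  , - 37, - 16, - 16, 1/4,  2,4, 6, 8, 19/2, 52, 54.59, 59, 89]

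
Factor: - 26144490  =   - 2^1*3^1*5^1*103^1*8461^1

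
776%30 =26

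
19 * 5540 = 105260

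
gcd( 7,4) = 1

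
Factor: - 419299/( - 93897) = 3^( - 2)*229^1 *1831^1*10433^( - 1)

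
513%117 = 45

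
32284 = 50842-18558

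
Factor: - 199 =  - 199^1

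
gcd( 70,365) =5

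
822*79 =64938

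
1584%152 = 64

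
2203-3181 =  - 978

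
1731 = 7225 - 5494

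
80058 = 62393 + 17665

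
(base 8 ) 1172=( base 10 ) 634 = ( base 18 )1h4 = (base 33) j7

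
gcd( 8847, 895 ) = 1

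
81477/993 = 27159/331 = 82.05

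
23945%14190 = 9755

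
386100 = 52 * 7425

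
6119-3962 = 2157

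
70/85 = 14/17 = 0.82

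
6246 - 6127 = 119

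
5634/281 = 5634/281 =20.05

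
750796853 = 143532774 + 607264079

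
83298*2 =166596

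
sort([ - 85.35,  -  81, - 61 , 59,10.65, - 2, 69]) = [- 85.35 , - 81, - 61, - 2, 10.65,59,69] 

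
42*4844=203448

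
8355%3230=1895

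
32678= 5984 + 26694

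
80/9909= 80/9909 = 0.01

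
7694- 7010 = 684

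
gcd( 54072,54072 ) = 54072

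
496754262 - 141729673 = 355024589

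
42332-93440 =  - 51108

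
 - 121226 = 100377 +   -  221603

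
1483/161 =1483/161  =  9.21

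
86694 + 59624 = 146318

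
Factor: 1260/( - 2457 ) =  - 2^2*3^( - 1)*5^1*13^( - 1) = -  20/39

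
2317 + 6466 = 8783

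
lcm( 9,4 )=36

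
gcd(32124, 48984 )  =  12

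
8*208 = 1664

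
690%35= 25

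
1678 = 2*839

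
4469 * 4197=18756393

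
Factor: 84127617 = 3^2*7^1*109^1*12251^1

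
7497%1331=842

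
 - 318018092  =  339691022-657709114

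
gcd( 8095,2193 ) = 1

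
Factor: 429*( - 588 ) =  - 2^2*3^2*7^2*11^1 *13^1 = - 252252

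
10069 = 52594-42525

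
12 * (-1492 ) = -17904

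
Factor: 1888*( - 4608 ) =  - 2^14*3^2*59^1 = - 8699904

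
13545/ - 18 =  - 753 + 1/2 = -752.50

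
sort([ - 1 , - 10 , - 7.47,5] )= [-10, - 7.47 , - 1, 5]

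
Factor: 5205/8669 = 3^1*5^1*347^1*8669^( -1 ) 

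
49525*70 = 3466750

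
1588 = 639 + 949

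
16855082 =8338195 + 8516887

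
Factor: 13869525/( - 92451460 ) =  - 2^( - 2 ) * 3^1*5^1*19^1*9733^1*4622573^ ( - 1) = - 2773905/18490292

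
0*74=0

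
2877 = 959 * 3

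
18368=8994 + 9374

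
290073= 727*399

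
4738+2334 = 7072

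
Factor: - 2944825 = -5^2*13^2*17^1*41^1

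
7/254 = 7/254 = 0.03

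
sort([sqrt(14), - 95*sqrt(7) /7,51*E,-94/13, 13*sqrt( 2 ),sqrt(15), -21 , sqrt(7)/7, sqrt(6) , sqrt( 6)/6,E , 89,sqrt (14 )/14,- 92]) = [ - 92,-95*sqrt(7 )/7, - 21, - 94/13,sqrt(14 )/14, sqrt ( 7 )/7,  sqrt( 6)/6,sqrt( 6 ) , E, sqrt( 14 ),sqrt(15), 13*sqrt(2),89,51*E ]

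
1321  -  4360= - 3039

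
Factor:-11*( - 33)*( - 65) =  - 23595= - 3^1*5^1*11^2*13^1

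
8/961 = 8/961 = 0.01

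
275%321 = 275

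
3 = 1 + 2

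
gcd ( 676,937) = 1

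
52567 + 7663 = 60230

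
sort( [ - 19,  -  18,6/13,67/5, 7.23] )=[ - 19,-18, 6/13,7.23,67/5]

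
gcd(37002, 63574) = 14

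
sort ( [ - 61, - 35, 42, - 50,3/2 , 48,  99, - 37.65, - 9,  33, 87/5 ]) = [-61,  -  50,-37.65,-35,-9, 3/2, 87/5,33, 42, 48, 99 ] 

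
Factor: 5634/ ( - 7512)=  - 3/4 = -  2^( - 2 ) * 3^1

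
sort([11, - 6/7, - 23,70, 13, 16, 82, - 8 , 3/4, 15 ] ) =[  -  23,-8, - 6/7, 3/4 , 11, 13,15,16,  70, 82]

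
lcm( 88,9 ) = 792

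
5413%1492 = 937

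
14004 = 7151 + 6853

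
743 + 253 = 996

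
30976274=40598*763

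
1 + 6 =7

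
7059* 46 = 324714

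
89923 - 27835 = 62088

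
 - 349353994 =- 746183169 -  - 396829175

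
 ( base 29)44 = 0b1111000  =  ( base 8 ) 170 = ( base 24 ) 50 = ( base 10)120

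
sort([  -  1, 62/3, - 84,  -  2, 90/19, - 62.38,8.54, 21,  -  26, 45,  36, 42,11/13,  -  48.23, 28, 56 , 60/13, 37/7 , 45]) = [ - 84,-62.38, - 48.23, - 26, - 2, - 1 , 11/13, 60/13 , 90/19, 37/7, 8.54, 62/3, 21 , 28, 36,42, 45, 45 , 56]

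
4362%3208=1154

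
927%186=183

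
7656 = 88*87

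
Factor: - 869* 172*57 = -2^2*3^1*11^1 *19^1*43^1*79^1 = - 8519676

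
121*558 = 67518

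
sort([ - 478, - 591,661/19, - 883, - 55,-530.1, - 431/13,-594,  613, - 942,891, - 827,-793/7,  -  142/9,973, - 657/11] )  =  [ - 942, - 883  , - 827 , -594, - 591, - 530.1, - 478, - 793/7, - 657/11,- 55, - 431/13, - 142/9,661/19,613, 891,973] 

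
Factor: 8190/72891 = 10/89  =  2^1*5^1*89^(-1)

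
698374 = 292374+406000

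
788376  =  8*98547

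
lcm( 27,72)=216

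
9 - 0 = 9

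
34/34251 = 34/34251 = 0.00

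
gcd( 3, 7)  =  1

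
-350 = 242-592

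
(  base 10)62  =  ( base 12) 52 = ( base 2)111110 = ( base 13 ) 4A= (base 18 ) 38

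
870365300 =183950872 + 686414428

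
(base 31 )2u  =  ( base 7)161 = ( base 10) 92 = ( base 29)35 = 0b1011100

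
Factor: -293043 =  -3^1*23^1*31^1*137^1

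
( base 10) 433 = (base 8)661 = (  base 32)DH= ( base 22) JF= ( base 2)110110001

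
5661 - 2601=3060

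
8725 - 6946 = 1779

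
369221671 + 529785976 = 899007647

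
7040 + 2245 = 9285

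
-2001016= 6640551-8641567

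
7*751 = 5257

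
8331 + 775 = 9106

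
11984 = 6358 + 5626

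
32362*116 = 3753992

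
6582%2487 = 1608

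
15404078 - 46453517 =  - 31049439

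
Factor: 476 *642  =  2^3*3^1*7^1* 17^1*107^1 = 305592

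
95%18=5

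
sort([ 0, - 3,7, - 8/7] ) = [-3, - 8/7,0, 7]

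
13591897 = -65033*( - 209 ) 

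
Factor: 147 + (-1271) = -1124 = -2^2*281^1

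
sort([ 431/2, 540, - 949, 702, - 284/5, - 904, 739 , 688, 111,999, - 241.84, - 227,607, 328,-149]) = [-949, - 904, - 241.84, - 227, - 149,-284/5, 111, 431/2, 328,540, 607,688  ,  702, 739, 999] 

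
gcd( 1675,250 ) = 25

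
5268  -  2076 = 3192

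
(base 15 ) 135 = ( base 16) 113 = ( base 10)275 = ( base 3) 101012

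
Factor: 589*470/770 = 27683/77 = 7^(-1)*11^(- 1) * 19^1*31^1*47^1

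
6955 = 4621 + 2334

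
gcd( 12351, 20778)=3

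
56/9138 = 28/4569  =  0.01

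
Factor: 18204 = 2^2*3^1*37^1 * 41^1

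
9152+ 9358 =18510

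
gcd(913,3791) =1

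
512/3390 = 256/1695 = 0.15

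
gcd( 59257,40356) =1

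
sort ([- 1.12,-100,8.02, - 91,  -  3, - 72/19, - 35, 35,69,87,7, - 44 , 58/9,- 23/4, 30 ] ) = [ - 100,-91, - 44, - 35, - 23/4, - 72/19, - 3 ,-1.12,58/9, 7, 8.02 , 30, 35, 69,87] 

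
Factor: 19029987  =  3^2*17^1 * 61^1 * 2039^1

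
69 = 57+12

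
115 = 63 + 52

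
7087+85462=92549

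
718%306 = 106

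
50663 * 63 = 3191769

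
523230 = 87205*6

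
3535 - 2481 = 1054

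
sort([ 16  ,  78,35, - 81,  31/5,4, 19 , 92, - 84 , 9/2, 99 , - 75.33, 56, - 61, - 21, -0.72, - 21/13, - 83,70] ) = [ - 84, - 83 , - 81, - 75.33, - 61, - 21, - 21/13 , - 0.72,4,9/2 , 31/5, 16,19, 35, 56, 70, 78, 92, 99 ] 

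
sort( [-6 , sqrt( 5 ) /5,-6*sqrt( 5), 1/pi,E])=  [ - 6* sqrt( 5),- 6, 1/pi, sqrt(5 )/5, E]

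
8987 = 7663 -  - 1324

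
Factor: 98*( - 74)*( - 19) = 137788 = 2^2*7^2*19^1 * 37^1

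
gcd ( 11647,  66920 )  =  1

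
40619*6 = 243714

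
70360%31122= 8116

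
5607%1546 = 969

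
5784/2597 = 5784/2597= 2.23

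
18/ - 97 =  - 18/97 = - 0.19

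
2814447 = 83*33909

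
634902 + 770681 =1405583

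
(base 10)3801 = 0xED9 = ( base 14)1557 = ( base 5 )110201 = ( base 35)33l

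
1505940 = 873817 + 632123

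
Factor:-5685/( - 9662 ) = 2^( - 1 )*3^1*5^1*379^1*4831^( - 1)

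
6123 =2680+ 3443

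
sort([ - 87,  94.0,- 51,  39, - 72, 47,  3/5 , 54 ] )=[-87, - 72,-51 , 3/5, 39,47 , 54, 94.0]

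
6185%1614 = 1343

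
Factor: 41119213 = 593^1* 69341^1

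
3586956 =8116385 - 4529429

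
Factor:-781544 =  - 2^3*211^1*463^1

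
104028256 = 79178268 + 24849988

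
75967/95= 799+62/95 = 799.65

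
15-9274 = - 9259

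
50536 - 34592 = 15944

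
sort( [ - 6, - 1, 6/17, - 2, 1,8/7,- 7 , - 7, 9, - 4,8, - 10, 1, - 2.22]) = [ - 10, - 7, - 7,-6, - 4, - 2.22, - 2,-1, 6/17 , 1 , 1, 8/7, 8, 9]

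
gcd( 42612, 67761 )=3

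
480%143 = 51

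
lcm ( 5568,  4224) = 122496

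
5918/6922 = 2959/3461 = 0.85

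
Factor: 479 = 479^1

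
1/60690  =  1/60690 = 0.00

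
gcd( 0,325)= 325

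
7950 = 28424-20474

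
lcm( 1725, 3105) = 15525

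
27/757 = 27/757  =  0.04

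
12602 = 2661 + 9941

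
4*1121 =4484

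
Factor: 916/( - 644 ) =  - 229/161 = - 7^ ( - 1 )* 23^( - 1)*229^1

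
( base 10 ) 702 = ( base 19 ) 1HI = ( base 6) 3130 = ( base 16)2BE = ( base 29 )o6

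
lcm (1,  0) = 0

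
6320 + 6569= 12889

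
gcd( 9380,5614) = 14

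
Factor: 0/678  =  0 = 0^1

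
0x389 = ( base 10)905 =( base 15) 405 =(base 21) 212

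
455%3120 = 455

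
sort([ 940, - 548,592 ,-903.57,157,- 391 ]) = [ - 903.57, - 548, - 391, 157,592,  940 ] 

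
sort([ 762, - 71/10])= [ - 71/10, 762]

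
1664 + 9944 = 11608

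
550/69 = 7 + 67/69 = 7.97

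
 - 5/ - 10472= 5/10472 = 0.00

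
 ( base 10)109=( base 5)414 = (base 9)131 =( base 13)85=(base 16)6d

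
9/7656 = 3/2552 = 0.00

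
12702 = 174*73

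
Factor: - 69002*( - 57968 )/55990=1999953968/27995 = 2^4*5^( - 1)*11^( - 1)*509^( - 1 )*3623^1*34501^1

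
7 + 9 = 16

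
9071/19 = 9071/19 =477.42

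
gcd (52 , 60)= 4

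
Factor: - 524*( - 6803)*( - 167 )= - 595316924 = - 2^2*131^1*167^1*6803^1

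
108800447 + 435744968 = 544545415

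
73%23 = 4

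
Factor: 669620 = 2^2*5^1 * 7^1*4783^1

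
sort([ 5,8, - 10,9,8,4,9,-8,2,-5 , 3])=[-10 ,  -  8, - 5,2 , 3,4, 5,8, 8, 9,  9] 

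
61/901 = 61/901=0.07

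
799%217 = 148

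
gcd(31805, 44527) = 6361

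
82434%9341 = 7706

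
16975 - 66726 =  - 49751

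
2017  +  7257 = 9274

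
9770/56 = 4885/28 = 174.46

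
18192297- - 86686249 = 104878546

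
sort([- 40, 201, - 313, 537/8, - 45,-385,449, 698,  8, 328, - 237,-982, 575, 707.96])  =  [  -  982, - 385, - 313, - 237,  -  45,-40, 8,537/8, 201, 328, 449,575, 698, 707.96 ]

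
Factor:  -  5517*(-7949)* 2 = 2^1*3^2*613^1*7949^1= 87709266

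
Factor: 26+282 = 2^2*7^1*11^1 = 308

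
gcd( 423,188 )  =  47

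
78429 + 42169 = 120598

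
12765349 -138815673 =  - 126050324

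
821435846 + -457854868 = 363580978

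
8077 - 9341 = - 1264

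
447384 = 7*63912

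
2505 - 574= 1931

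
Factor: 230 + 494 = 724 = 2^2*181^1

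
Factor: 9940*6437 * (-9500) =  -2^4*5^4*7^1*19^1*41^1 * 71^1*157^1 = -  607845910000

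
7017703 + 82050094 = 89067797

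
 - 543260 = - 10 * 54326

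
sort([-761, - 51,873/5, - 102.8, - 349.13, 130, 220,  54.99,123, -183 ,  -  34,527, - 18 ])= [ - 761, - 349.13,  -  183,-102.8,  -  51, - 34, -18, 54.99,123,130, 873/5 , 220, 527] 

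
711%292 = 127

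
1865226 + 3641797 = 5507023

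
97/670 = 97/670=0.14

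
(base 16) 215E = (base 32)8AU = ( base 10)8542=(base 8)20536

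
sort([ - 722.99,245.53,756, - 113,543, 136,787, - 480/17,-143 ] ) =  [ - 722.99,- 143, - 113, - 480/17,136,245.53, 543,756 , 787] 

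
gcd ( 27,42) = 3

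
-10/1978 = - 5/989= - 0.01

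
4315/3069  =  1 + 1246/3069=1.41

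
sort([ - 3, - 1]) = [-3, - 1 ]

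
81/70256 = 81/70256 = 0.00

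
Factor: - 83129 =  - 97^1*857^1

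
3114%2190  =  924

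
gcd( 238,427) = 7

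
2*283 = 566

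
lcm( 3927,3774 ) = 290598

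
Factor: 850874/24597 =934/27 =2^1*3^( - 3 )*467^1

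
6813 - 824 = 5989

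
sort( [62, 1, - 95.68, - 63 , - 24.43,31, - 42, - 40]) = [ - 95.68, - 63,  -  42, - 40, - 24.43, 1,31 , 62] 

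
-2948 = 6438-9386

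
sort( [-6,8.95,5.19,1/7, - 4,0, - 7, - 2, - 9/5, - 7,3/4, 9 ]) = [ - 7, - 7, - 6, - 4, - 2 , - 9/5,0,1/7,3/4,5.19,8.95 , 9]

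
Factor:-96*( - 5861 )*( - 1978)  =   - 2^6 * 3^1 * 23^1*43^1*5861^1  =  - 1112933568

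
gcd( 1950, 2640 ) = 30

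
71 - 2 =69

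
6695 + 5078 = 11773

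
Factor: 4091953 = 23^1*89^1*1999^1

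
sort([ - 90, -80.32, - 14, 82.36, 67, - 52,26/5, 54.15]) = [-90, - 80.32, - 52, - 14,26/5,54.15, 67, 82.36] 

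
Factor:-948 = - 2^2*3^1*79^1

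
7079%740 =419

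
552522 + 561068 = 1113590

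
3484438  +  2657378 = 6141816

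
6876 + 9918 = 16794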